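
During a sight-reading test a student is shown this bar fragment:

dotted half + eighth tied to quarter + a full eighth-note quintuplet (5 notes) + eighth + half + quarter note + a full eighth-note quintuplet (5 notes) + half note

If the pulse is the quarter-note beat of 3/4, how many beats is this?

14

One quarter-note beat = 2 eighth notes.
Each duration in eighth notes: dotted half = 6; eighth tied to quarter (eighth + quarter) = 3; a full eighth-note quintuplet (5 notes) (five quintuplet eighths span one half) = 4; eighth = 1; half = 4; quarter note = 2; a full eighth-note quintuplet (5 notes) (five quintuplet eighths span one half) = 4; half note = 4.
Altogether 6 + 3 + 4 + 1 + 4 + 2 + 4 + 4 = 28.
28 ÷ 2 = 14 beats.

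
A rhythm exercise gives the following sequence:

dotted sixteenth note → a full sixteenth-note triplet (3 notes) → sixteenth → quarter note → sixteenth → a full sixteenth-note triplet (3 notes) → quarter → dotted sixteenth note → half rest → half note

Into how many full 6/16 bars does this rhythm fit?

5

One bar of 6/16 = 12 thirty-second notes.
In thirty-second notes: dotted sixteenth note = 3; a full sixteenth-note triplet (3 notes) (three triplet sixteenths span one eighth) = 4; sixteenth = 2; quarter note = 8; sixteenth = 2; a full sixteenth-note triplet (3 notes) (three triplet sixteenths span one eighth) = 4; quarter = 8; dotted sixteenth note = 3; half rest = 16; half note = 16.
Altogether 3 + 4 + 2 + 8 + 2 + 4 + 8 + 3 + 16 + 16 = 66.
66 ÷ 12 = 5 complete bars with 6 left over.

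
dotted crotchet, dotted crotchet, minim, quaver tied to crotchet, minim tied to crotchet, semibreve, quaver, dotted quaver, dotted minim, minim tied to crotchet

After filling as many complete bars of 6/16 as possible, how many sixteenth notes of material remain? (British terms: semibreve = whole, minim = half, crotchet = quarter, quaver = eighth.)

5

One bar of 6/16 = 6 sixteenth notes.
Working in sixteenth notes: dotted crotchet = 6; dotted crotchet = 6; minim = 8; quaver tied to crotchet (quaver + crotchet) = 6; minim tied to crotchet (minim + crotchet) = 12; semibreve = 16; quaver = 2; dotted quaver = 3; dotted minim = 12; minim tied to crotchet (minim + crotchet) = 12.
Total: 6 + 6 + 8 + 6 + 12 + 16 + 2 + 3 + 12 + 12 = 83.
83 ÷ 6 = 13 complete bars with 5 sixteenth notes remaining.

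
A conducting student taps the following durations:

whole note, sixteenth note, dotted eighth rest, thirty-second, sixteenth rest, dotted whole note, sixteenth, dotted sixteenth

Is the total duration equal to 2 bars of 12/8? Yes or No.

One bar of 12/8 = 48 thirty-second notes, so 2 bars = 96.
In thirty-second notes: whole note = 32; sixteenth note = 2; dotted eighth rest = 6; thirty-second = 1; sixteenth rest = 2; dotted whole note = 48; sixteenth = 2; dotted sixteenth = 3.
Total: 32 + 2 + 6 + 1 + 2 + 48 + 2 + 3 = 96.
96 equals 96, so the answer is Yes.

Yes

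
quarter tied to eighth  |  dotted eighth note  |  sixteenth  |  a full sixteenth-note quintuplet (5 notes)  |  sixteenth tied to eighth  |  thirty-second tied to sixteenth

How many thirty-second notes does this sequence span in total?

In thirty-second notes: quarter tied to eighth (quarter + eighth) = 12; dotted eighth note = 6; sixteenth = 2; a full sixteenth-note quintuplet (5 notes) (five quintuplet sixteenths span one quarter) = 8; sixteenth tied to eighth (sixteenth + eighth) = 6; thirty-second tied to sixteenth (thirty-second + sixteenth) = 3.
Adding: 12 + 6 + 2 + 8 + 6 + 3 = 37 thirty-second notes.

37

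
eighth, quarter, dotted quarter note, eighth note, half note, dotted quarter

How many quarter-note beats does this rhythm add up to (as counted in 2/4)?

One quarter-note beat = 2 eighth notes.
Each duration in eighth notes: eighth = 1; quarter = 2; dotted quarter note = 3; eighth note = 1; half note = 4; dotted quarter = 3.
Adding: 1 + 2 + 3 + 1 + 4 + 3 = 14.
14 ÷ 2 = 7 beats.

7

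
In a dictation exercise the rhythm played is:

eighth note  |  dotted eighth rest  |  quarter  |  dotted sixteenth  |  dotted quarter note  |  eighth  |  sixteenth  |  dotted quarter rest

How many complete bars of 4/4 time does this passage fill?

One bar of 4/4 = 32 thirty-second notes.
Convert each value to thirty-second notes: eighth note = 4; dotted eighth rest = 6; quarter = 8; dotted sixteenth = 3; dotted quarter note = 12; eighth = 4; sixteenth = 2; dotted quarter rest = 12.
Altogether 4 + 6 + 8 + 3 + 12 + 4 + 2 + 12 = 51.
51 ÷ 32 = 1 complete bar with 19 left over.

1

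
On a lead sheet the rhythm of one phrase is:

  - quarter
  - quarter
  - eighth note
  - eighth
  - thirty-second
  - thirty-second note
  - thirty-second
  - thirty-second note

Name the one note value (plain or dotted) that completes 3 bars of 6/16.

quarter note

3 bars of 6/16 = 36 thirty-second notes.
Working in thirty-second notes: quarter = 8; quarter = 8; eighth note = 4; eighth = 4; thirty-second = 1; thirty-second note = 1; thirty-second = 1; thirty-second note = 1.
Adding: 8 + 8 + 4 + 4 + 1 + 1 + 1 + 1 = 28.
Remaining: 36 − 28 = 8 thirty-second notes, which is a quarter note.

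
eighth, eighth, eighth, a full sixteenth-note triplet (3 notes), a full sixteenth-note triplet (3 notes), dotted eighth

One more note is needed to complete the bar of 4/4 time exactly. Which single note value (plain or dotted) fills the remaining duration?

dotted eighth note

The bar of 4/4 = 16 sixteenth notes.
Express everything in sixteenth notes: eighth = 2; eighth = 2; eighth = 2; a full sixteenth-note triplet (3 notes) (three triplet sixteenths span one eighth) = 2; a full sixteenth-note triplet (3 notes) (three triplet sixteenths span one eighth) = 2; dotted eighth = 3.
Adding: 2 + 2 + 2 + 2 + 2 + 3 = 13.
Remaining: 16 − 13 = 3 sixteenth notes, which is a dotted eighth note.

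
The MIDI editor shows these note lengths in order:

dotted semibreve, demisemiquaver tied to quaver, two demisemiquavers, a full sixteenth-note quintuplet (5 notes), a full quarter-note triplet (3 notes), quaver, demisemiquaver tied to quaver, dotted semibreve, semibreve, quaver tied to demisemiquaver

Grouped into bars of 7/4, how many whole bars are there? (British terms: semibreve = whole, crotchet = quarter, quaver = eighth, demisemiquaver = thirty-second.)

One bar of 7/4 = 56 thirty-second notes.
Working in thirty-second notes: dotted semibreve = 48; demisemiquaver tied to quaver (demisemiquaver + quaver) = 5; demisemiquaver = 1; demisemiquaver = 1; a full sixteenth-note quintuplet (5 notes) (five quintuplet sixteenths span one quarter) = 8; a full quarter-note triplet (3 notes) (three triplet quarters span one half) = 16; quaver = 4; demisemiquaver tied to quaver (demisemiquaver + quaver) = 5; dotted semibreve = 48; semibreve = 32; quaver tied to demisemiquaver (quaver + demisemiquaver) = 5.
Adding: 48 + 5 + 1 + 1 + 8 + 16 + 4 + 5 + 48 + 32 + 5 = 173.
173 ÷ 56 = 3 complete bars with 5 left over.

3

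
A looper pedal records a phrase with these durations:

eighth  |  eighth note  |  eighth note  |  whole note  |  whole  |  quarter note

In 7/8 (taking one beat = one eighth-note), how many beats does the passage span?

21

One eighth-note beat = 2 sixteenth notes.
Each duration in sixteenth notes: eighth = 2; eighth note = 2; eighth note = 2; whole note = 16; whole = 16; quarter note = 4.
Altogether 2 + 2 + 2 + 16 + 16 + 4 = 42.
42 ÷ 2 = 21 beats.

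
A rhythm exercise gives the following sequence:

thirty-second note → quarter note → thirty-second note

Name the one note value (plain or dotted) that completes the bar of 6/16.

The bar of 6/16 = 12 thirty-second notes.
Express everything in thirty-second notes: thirty-second note = 1; quarter note = 8; thirty-second note = 1.
Adding: 1 + 8 + 1 = 10.
Remaining: 12 − 10 = 2 thirty-second notes, which is a sixteenth note.

sixteenth note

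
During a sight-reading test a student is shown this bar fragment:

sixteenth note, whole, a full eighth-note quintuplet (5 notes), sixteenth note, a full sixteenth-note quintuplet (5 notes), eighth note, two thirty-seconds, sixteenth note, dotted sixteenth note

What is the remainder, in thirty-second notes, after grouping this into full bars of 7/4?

15

One bar of 7/4 = 56 thirty-second notes.
Express everything in thirty-second notes: sixteenth note = 2; whole = 32; a full eighth-note quintuplet (5 notes) (five quintuplet eighths span one half) = 16; sixteenth note = 2; a full sixteenth-note quintuplet (5 notes) (five quintuplet sixteenths span one quarter) = 8; eighth note = 4; thirty-second = 1; thirty-second = 1; sixteenth note = 2; dotted sixteenth note = 3.
Total: 2 + 32 + 16 + 2 + 8 + 4 + 1 + 1 + 2 + 3 = 71.
71 ÷ 56 = 1 complete bar with 15 thirty-second notes remaining.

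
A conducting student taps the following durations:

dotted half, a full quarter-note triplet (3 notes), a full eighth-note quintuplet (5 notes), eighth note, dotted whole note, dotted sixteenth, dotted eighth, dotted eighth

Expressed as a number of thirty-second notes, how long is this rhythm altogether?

Each duration in thirty-second notes: dotted half = 24; a full quarter-note triplet (3 notes) (three triplet quarters span one half) = 16; a full eighth-note quintuplet (5 notes) (five quintuplet eighths span one half) = 16; eighth note = 4; dotted whole note = 48; dotted sixteenth = 3; dotted eighth = 6; dotted eighth = 6.
Sum: 24 + 16 + 16 + 4 + 48 + 3 + 6 + 6 = 123 thirty-second notes.

123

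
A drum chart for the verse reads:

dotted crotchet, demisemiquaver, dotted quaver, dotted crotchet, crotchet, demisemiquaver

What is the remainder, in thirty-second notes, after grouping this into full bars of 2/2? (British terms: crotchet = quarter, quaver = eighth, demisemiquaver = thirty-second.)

One bar of 2/2 = 32 thirty-second notes.
In thirty-second notes: dotted crotchet = 12; demisemiquaver = 1; dotted quaver = 6; dotted crotchet = 12; crotchet = 8; demisemiquaver = 1.
Altogether 12 + 1 + 6 + 12 + 8 + 1 = 40.
40 ÷ 32 = 1 complete bar with 8 thirty-second notes remaining.

8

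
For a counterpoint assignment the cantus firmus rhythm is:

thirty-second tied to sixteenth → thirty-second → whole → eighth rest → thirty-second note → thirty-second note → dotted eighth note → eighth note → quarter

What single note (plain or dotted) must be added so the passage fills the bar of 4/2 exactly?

eighth note

The bar of 4/2 = 64 thirty-second notes.
Convert each value to thirty-second notes: thirty-second tied to sixteenth (thirty-second + sixteenth) = 3; thirty-second = 1; whole = 32; eighth rest = 4; thirty-second note = 1; thirty-second note = 1; dotted eighth note = 6; eighth note = 4; quarter = 8.
Altogether 3 + 1 + 32 + 4 + 1 + 1 + 6 + 4 + 8 = 60.
Remaining: 64 − 60 = 4 thirty-second notes, which is a eighth note.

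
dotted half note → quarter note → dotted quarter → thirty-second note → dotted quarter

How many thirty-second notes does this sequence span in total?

Each duration in thirty-second notes: dotted half note = 24; quarter note = 8; dotted quarter = 12; thirty-second note = 1; dotted quarter = 12.
Sum: 24 + 8 + 12 + 1 + 12 = 57 thirty-second notes.

57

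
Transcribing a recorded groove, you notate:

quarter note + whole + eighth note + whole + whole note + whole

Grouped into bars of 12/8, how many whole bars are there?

One bar of 12/8 = 12 eighth notes.
Convert each value to eighth notes: quarter note = 2; whole = 8; eighth note = 1; whole = 8; whole note = 8; whole = 8.
Total: 2 + 8 + 1 + 8 + 8 + 8 = 35.
35 ÷ 12 = 2 complete bars with 11 left over.

2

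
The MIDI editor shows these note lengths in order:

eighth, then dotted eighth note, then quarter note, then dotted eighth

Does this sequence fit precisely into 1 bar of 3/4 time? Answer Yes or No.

Yes

One bar of 3/4 = 12 sixteenth notes.
In sixteenth notes: eighth = 2; dotted eighth note = 3; quarter note = 4; dotted eighth = 3.
Altogether 2 + 3 + 4 + 3 = 12.
12 equals 12, so the answer is Yes.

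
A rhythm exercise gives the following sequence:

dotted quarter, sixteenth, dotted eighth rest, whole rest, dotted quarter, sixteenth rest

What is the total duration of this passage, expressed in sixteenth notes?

33

Express everything in sixteenth notes: dotted quarter = 6; sixteenth = 1; dotted eighth rest = 3; whole rest = 16; dotted quarter = 6; sixteenth rest = 1.
Total: 6 + 1 + 3 + 16 + 6 + 1 = 33 sixteenth notes.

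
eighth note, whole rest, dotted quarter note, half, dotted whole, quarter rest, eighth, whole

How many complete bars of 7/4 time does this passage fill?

One bar of 7/4 = 14 eighth notes.
Each duration in eighth notes: eighth note = 1; whole rest = 8; dotted quarter note = 3; half = 4; dotted whole = 12; quarter rest = 2; eighth = 1; whole = 8.
Sum: 1 + 8 + 3 + 4 + 12 + 2 + 1 + 8 = 39.
39 ÷ 14 = 2 complete bars with 11 left over.

2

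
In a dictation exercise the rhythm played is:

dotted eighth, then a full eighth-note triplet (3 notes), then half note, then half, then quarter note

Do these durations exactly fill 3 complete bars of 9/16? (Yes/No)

One bar of 9/16 = 9 sixteenth notes, so 3 bars = 27.
Express everything in sixteenth notes: dotted eighth = 3; a full eighth-note triplet (3 notes) (three triplet eighths span one quarter) = 4; half note = 8; half = 8; quarter note = 4.
Altogether 3 + 4 + 8 + 8 + 4 = 27.
27 equals 27, so the answer is Yes.

Yes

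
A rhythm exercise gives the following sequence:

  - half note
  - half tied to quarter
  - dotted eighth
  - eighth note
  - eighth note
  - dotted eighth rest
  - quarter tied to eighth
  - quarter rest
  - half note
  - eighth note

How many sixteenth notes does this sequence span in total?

Working in sixteenth notes: half note = 8; half tied to quarter (half + quarter) = 12; dotted eighth = 3; eighth note = 2; eighth note = 2; dotted eighth rest = 3; quarter tied to eighth (quarter + eighth) = 6; quarter rest = 4; half note = 8; eighth note = 2.
Adding: 8 + 12 + 3 + 2 + 2 + 3 + 6 + 4 + 8 + 2 = 50 sixteenth notes.

50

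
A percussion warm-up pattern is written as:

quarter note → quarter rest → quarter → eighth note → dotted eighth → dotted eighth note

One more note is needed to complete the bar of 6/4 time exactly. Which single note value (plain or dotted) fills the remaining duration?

The bar of 6/4 = 24 sixteenth notes.
Convert each value to sixteenth notes: quarter note = 4; quarter rest = 4; quarter = 4; eighth note = 2; dotted eighth = 3; dotted eighth note = 3.
Total: 4 + 4 + 4 + 2 + 3 + 3 = 20.
Remaining: 24 − 20 = 4 sixteenth notes, which is a quarter note.

quarter note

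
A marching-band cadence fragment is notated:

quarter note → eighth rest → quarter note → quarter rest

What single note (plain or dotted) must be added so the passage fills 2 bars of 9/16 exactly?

quarter note

2 bars of 9/16 = 18 sixteenth notes.
Each duration in sixteenth notes: quarter note = 4; eighth rest = 2; quarter note = 4; quarter rest = 4.
Adding: 4 + 2 + 4 + 4 = 14.
Remaining: 18 − 14 = 4 sixteenth notes, which is a quarter note.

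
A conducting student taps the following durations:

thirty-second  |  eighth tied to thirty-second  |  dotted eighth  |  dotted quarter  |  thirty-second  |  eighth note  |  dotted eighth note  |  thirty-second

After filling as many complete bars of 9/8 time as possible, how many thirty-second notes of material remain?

0

One bar of 9/8 = 36 thirty-second notes.
Working in thirty-second notes: thirty-second = 1; eighth tied to thirty-second (eighth + thirty-second) = 5; dotted eighth = 6; dotted quarter = 12; thirty-second = 1; eighth note = 4; dotted eighth note = 6; thirty-second = 1.
Adding: 1 + 5 + 6 + 12 + 1 + 4 + 6 + 1 = 36.
36 ÷ 36 = 1 complete bar with 0 thirty-second notes remaining.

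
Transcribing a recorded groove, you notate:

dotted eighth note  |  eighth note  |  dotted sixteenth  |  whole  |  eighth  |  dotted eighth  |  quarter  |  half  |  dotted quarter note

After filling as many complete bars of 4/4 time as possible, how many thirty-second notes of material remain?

27

One bar of 4/4 = 32 thirty-second notes.
In thirty-second notes: dotted eighth note = 6; eighth note = 4; dotted sixteenth = 3; whole = 32; eighth = 4; dotted eighth = 6; quarter = 8; half = 16; dotted quarter note = 12.
Altogether 6 + 4 + 3 + 32 + 4 + 6 + 8 + 16 + 12 = 91.
91 ÷ 32 = 2 complete bars with 27 thirty-second notes remaining.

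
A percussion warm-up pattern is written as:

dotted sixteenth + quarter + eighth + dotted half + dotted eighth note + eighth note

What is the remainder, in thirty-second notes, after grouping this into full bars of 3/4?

1

One bar of 3/4 = 24 thirty-second notes.
Convert each value to thirty-second notes: dotted sixteenth = 3; quarter = 8; eighth = 4; dotted half = 24; dotted eighth note = 6; eighth note = 4.
Altogether 3 + 8 + 4 + 24 + 6 + 4 = 49.
49 ÷ 24 = 2 complete bars with 1 thirty-second note remaining.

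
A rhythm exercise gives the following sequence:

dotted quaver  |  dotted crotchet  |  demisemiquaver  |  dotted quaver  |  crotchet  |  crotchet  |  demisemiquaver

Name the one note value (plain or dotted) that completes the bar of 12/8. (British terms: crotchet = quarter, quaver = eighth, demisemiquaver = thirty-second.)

The bar of 12/8 = 48 thirty-second notes.
Each duration in thirty-second notes: dotted quaver = 6; dotted crotchet = 12; demisemiquaver = 1; dotted quaver = 6; crotchet = 8; crotchet = 8; demisemiquaver = 1.
Total: 6 + 12 + 1 + 6 + 8 + 8 + 1 = 42.
Remaining: 48 − 42 = 6 thirty-second notes, which is a dotted eighth note.

dotted eighth note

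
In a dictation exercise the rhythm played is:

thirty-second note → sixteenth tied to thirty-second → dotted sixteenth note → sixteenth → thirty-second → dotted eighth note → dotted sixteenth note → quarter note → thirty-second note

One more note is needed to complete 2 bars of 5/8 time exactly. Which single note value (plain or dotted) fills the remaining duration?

2 bars of 5/8 = 40 thirty-second notes.
Each duration in thirty-second notes: thirty-second note = 1; sixteenth tied to thirty-second (sixteenth + thirty-second) = 3; dotted sixteenth note = 3; sixteenth = 2; thirty-second = 1; dotted eighth note = 6; dotted sixteenth note = 3; quarter note = 8; thirty-second note = 1.
Sum: 1 + 3 + 3 + 2 + 1 + 6 + 3 + 8 + 1 = 28.
Remaining: 40 − 28 = 12 thirty-second notes, which is a dotted quarter note.

dotted quarter note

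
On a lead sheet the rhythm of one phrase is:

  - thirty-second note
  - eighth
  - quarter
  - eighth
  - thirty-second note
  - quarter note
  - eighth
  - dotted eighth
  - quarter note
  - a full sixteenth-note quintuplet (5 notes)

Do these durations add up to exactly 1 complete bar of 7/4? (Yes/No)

No

One bar of 7/4 = 56 thirty-second notes.
Convert each value to thirty-second notes: thirty-second note = 1; eighth = 4; quarter = 8; eighth = 4; thirty-second note = 1; quarter note = 8; eighth = 4; dotted eighth = 6; quarter note = 8; a full sixteenth-note quintuplet (5 notes) (five quintuplet sixteenths span one quarter) = 8.
Total: 1 + 4 + 8 + 4 + 1 + 8 + 4 + 6 + 8 + 8 = 52.
52 falls short of 56, so the answer is No.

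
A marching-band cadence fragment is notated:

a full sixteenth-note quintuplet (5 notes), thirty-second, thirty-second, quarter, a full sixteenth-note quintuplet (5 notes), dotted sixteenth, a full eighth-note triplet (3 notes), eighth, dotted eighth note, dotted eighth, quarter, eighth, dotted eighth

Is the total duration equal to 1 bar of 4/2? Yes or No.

One bar of 4/2 = 64 thirty-second notes.
Express everything in thirty-second notes: a full sixteenth-note quintuplet (5 notes) (five quintuplet sixteenths span one quarter) = 8; thirty-second = 1; thirty-second = 1; quarter = 8; a full sixteenth-note quintuplet (5 notes) (five quintuplet sixteenths span one quarter) = 8; dotted sixteenth = 3; a full eighth-note triplet (3 notes) (three triplet eighths span one quarter) = 8; eighth = 4; dotted eighth note = 6; dotted eighth = 6; quarter = 8; eighth = 4; dotted eighth = 6.
Adding: 8 + 1 + 1 + 8 + 8 + 3 + 8 + 4 + 6 + 6 + 8 + 4 + 6 = 71.
71 exceeds 64, so the answer is No.

No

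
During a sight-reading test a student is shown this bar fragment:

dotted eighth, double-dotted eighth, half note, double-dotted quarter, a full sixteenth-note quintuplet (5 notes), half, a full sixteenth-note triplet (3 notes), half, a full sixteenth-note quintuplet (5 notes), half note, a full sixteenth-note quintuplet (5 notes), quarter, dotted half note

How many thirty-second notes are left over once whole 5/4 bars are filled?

31

One bar of 5/4 = 40 thirty-second notes.
Working in thirty-second notes: dotted eighth = 6; double-dotted eighth = 7; half note = 16; double-dotted quarter = 14; a full sixteenth-note quintuplet (5 notes) (five quintuplet sixteenths span one quarter) = 8; half = 16; a full sixteenth-note triplet (3 notes) (three triplet sixteenths span one eighth) = 4; half = 16; a full sixteenth-note quintuplet (5 notes) (five quintuplet sixteenths span one quarter) = 8; half note = 16; a full sixteenth-note quintuplet (5 notes) (five quintuplet sixteenths span one quarter) = 8; quarter = 8; dotted half note = 24.
Sum: 6 + 7 + 16 + 14 + 8 + 16 + 4 + 16 + 8 + 16 + 8 + 8 + 24 = 151.
151 ÷ 40 = 3 complete bars with 31 thirty-second notes remaining.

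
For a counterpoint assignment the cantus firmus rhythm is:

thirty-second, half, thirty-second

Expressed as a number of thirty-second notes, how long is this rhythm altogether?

18

Convert each value to thirty-second notes: thirty-second = 1; half = 16; thirty-second = 1.
Adding: 1 + 16 + 1 = 18 thirty-second notes.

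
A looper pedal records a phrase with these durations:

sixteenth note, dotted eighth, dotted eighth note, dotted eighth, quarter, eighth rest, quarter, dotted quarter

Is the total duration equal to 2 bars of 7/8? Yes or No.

No

One bar of 7/8 = 14 sixteenth notes, so 2 bars = 28.
Working in sixteenth notes: sixteenth note = 1; dotted eighth = 3; dotted eighth note = 3; dotted eighth = 3; quarter = 4; eighth rest = 2; quarter = 4; dotted quarter = 6.
Total: 1 + 3 + 3 + 3 + 4 + 2 + 4 + 6 = 26.
26 falls short of 28, so the answer is No.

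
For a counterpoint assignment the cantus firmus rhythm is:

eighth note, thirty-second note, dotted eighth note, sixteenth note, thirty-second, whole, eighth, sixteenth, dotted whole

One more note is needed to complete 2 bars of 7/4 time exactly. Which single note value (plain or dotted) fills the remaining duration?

dotted quarter note

2 bars of 7/4 = 112 thirty-second notes.
Express everything in thirty-second notes: eighth note = 4; thirty-second note = 1; dotted eighth note = 6; sixteenth note = 2; thirty-second = 1; whole = 32; eighth = 4; sixteenth = 2; dotted whole = 48.
Adding: 4 + 1 + 6 + 2 + 1 + 32 + 4 + 2 + 48 = 100.
Remaining: 112 − 100 = 12 thirty-second notes, which is a dotted quarter note.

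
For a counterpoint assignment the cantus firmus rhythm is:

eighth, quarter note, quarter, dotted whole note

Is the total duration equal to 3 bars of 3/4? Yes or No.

One bar of 3/4 = 6 eighth notes, so 3 bars = 18.
In eighth notes: eighth = 1; quarter note = 2; quarter = 2; dotted whole note = 12.
Sum: 1 + 2 + 2 + 12 = 17.
17 falls short of 18, so the answer is No.

No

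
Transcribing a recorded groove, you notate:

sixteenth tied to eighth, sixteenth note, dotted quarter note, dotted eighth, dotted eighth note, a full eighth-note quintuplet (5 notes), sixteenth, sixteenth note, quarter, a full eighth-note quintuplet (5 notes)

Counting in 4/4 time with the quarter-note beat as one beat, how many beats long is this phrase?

One quarter-note beat = 4 sixteenth notes.
Working in sixteenth notes: sixteenth tied to eighth (sixteenth + eighth) = 3; sixteenth note = 1; dotted quarter note = 6; dotted eighth = 3; dotted eighth note = 3; a full eighth-note quintuplet (5 notes) (five quintuplet eighths span one half) = 8; sixteenth = 1; sixteenth note = 1; quarter = 4; a full eighth-note quintuplet (5 notes) (five quintuplet eighths span one half) = 8.
Sum: 3 + 1 + 6 + 3 + 3 + 8 + 1 + 1 + 4 + 8 = 38.
38 ÷ 4 = 9.5 beats.

9.5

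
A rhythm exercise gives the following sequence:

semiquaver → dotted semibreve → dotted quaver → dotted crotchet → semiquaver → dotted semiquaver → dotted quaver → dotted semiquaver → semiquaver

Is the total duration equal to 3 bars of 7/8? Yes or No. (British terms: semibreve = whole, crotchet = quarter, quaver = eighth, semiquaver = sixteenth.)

One bar of 7/8 = 28 thirty-second notes, so 3 bars = 84.
Each duration in thirty-second notes: semiquaver = 2; dotted semibreve = 48; dotted quaver = 6; dotted crotchet = 12; semiquaver = 2; dotted semiquaver = 3; dotted quaver = 6; dotted semiquaver = 3; semiquaver = 2.
Sum: 2 + 48 + 6 + 12 + 2 + 3 + 6 + 3 + 2 = 84.
84 equals 84, so the answer is Yes.

Yes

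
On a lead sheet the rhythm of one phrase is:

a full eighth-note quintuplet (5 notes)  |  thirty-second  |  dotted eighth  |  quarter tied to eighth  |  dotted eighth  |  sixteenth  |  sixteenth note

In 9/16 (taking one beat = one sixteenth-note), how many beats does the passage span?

22.5

One sixteenth-note beat = 2 thirty-second notes.
Working in thirty-second notes: a full eighth-note quintuplet (5 notes) (five quintuplet eighths span one half) = 16; thirty-second = 1; dotted eighth = 6; quarter tied to eighth (quarter + eighth) = 12; dotted eighth = 6; sixteenth = 2; sixteenth note = 2.
Total: 16 + 1 + 6 + 12 + 6 + 2 + 2 = 45.
45 ÷ 2 = 22.5 beats.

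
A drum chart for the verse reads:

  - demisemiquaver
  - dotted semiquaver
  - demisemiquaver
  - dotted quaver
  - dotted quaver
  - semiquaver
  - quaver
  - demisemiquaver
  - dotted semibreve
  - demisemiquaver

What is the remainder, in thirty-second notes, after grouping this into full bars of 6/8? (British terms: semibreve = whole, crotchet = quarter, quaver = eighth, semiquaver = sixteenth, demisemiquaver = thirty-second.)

One bar of 6/8 = 24 thirty-second notes.
Express everything in thirty-second notes: demisemiquaver = 1; dotted semiquaver = 3; demisemiquaver = 1; dotted quaver = 6; dotted quaver = 6; semiquaver = 2; quaver = 4; demisemiquaver = 1; dotted semibreve = 48; demisemiquaver = 1.
Adding: 1 + 3 + 1 + 6 + 6 + 2 + 4 + 1 + 48 + 1 = 73.
73 ÷ 24 = 3 complete bars with 1 thirty-second note remaining.

1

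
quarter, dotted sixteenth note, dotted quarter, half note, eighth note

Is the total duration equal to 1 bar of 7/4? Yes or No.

No

One bar of 7/4 = 56 thirty-second notes.
Express everything in thirty-second notes: quarter = 8; dotted sixteenth note = 3; dotted quarter = 12; half note = 16; eighth note = 4.
Sum: 8 + 3 + 12 + 16 + 4 = 43.
43 falls short of 56, so the answer is No.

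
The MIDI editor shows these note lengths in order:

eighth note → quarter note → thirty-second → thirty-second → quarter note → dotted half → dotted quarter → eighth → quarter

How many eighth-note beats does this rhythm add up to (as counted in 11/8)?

17.5

One eighth-note beat = 4 thirty-second notes.
Working in thirty-second notes: eighth note = 4; quarter note = 8; thirty-second = 1; thirty-second = 1; quarter note = 8; dotted half = 24; dotted quarter = 12; eighth = 4; quarter = 8.
Adding: 4 + 8 + 1 + 1 + 8 + 24 + 12 + 4 + 8 = 70.
70 ÷ 4 = 17.5 beats.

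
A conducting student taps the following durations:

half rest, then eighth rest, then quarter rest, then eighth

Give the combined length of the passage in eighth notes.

8

In eighth notes: half rest = 4; eighth rest = 1; quarter rest = 2; eighth = 1.
Adding: 4 + 1 + 2 + 1 = 8 eighth notes.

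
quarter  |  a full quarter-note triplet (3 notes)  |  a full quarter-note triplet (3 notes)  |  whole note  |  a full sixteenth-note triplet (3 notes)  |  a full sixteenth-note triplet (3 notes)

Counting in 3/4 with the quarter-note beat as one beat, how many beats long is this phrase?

10

One quarter-note beat = 2 eighth notes.
Convert each value to eighth notes: quarter = 2; a full quarter-note triplet (3 notes) (three triplet quarters span one half) = 4; a full quarter-note triplet (3 notes) (three triplet quarters span one half) = 4; whole note = 8; a full sixteenth-note triplet (3 notes) (three triplet sixteenths span one eighth) = 1; a full sixteenth-note triplet (3 notes) (three triplet sixteenths span one eighth) = 1.
Altogether 2 + 4 + 4 + 8 + 1 + 1 = 20.
20 ÷ 2 = 10 beats.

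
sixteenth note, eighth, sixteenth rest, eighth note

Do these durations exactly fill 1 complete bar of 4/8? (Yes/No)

One bar of 4/8 = 8 sixteenth notes.
In sixteenth notes: sixteenth note = 1; eighth = 2; sixteenth rest = 1; eighth note = 2.
Altogether 1 + 2 + 1 + 2 = 6.
6 falls short of 8, so the answer is No.

No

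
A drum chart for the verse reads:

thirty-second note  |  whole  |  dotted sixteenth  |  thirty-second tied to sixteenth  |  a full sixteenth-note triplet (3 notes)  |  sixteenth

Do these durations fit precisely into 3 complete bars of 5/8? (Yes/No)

One bar of 5/8 = 20 thirty-second notes, so 3 bars = 60.
Convert each value to thirty-second notes: thirty-second note = 1; whole = 32; dotted sixteenth = 3; thirty-second tied to sixteenth (thirty-second + sixteenth) = 3; a full sixteenth-note triplet (3 notes) (three triplet sixteenths span one eighth) = 4; sixteenth = 2.
Sum: 1 + 32 + 3 + 3 + 4 + 2 = 45.
45 falls short of 60, so the answer is No.

No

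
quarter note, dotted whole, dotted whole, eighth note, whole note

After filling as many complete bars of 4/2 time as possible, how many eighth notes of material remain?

3

One bar of 4/2 = 16 eighth notes.
Convert each value to eighth notes: quarter note = 2; dotted whole = 12; dotted whole = 12; eighth note = 1; whole note = 8.
Adding: 2 + 12 + 12 + 1 + 8 = 35.
35 ÷ 16 = 2 complete bars with 3 eighth notes remaining.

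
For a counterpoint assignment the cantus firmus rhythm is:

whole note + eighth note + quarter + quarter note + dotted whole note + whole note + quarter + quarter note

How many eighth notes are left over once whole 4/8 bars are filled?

1

One bar of 4/8 = 4 eighth notes.
Each duration in eighth notes: whole note = 8; eighth note = 1; quarter = 2; quarter note = 2; dotted whole note = 12; whole note = 8; quarter = 2; quarter note = 2.
Total: 8 + 1 + 2 + 2 + 12 + 8 + 2 + 2 = 37.
37 ÷ 4 = 9 complete bars with 1 eighth note remaining.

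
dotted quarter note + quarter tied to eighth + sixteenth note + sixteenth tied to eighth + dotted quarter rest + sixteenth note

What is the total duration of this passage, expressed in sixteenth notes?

23

In sixteenth notes: dotted quarter note = 6; quarter tied to eighth (quarter + eighth) = 6; sixteenth note = 1; sixteenth tied to eighth (sixteenth + eighth) = 3; dotted quarter rest = 6; sixteenth note = 1.
Adding: 6 + 6 + 1 + 3 + 6 + 1 = 23 sixteenth notes.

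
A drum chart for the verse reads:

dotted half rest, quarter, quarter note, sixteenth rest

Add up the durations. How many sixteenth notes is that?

21

Working in sixteenth notes: dotted half rest = 12; quarter = 4; quarter note = 4; sixteenth rest = 1.
Altogether 12 + 4 + 4 + 1 = 21 sixteenth notes.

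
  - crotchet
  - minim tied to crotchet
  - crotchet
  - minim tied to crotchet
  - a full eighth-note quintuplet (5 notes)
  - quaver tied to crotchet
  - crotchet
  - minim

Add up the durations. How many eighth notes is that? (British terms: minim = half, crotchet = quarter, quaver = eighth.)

Convert each value to eighth notes: crotchet = 2; minim tied to crotchet (minim + crotchet) = 6; crotchet = 2; minim tied to crotchet (minim + crotchet) = 6; a full eighth-note quintuplet (5 notes) (five quintuplet eighths span one half) = 4; quaver tied to crotchet (quaver + crotchet) = 3; crotchet = 2; minim = 4.
Sum: 2 + 6 + 2 + 6 + 4 + 3 + 2 + 4 = 29 eighth notes.

29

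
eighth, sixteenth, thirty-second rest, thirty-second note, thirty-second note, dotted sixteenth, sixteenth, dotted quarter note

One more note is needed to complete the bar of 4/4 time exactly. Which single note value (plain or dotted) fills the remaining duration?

The bar of 4/4 = 32 thirty-second notes.
Each duration in thirty-second notes: eighth = 4; sixteenth = 2; thirty-second rest = 1; thirty-second note = 1; thirty-second note = 1; dotted sixteenth = 3; sixteenth = 2; dotted quarter note = 12.
Total: 4 + 2 + 1 + 1 + 1 + 3 + 2 + 12 = 26.
Remaining: 32 − 26 = 6 thirty-second notes, which is a dotted eighth note.

dotted eighth note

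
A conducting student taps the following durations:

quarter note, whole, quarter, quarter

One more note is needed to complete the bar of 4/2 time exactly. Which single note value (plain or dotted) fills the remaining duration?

The bar of 4/2 = 8 quarter notes.
Working in quarter notes: quarter note = 1; whole = 4; quarter = 1; quarter = 1.
Total: 1 + 4 + 1 + 1 = 7.
Remaining: 8 − 7 = 1 quarter note, which is a quarter note.

quarter note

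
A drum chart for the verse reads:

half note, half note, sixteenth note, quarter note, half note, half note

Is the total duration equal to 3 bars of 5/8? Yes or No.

One bar of 5/8 = 10 sixteenth notes, so 3 bars = 30.
In sixteenth notes: half note = 8; half note = 8; sixteenth note = 1; quarter note = 4; half note = 8; half note = 8.
Adding: 8 + 8 + 1 + 4 + 8 + 8 = 37.
37 exceeds 30, so the answer is No.

No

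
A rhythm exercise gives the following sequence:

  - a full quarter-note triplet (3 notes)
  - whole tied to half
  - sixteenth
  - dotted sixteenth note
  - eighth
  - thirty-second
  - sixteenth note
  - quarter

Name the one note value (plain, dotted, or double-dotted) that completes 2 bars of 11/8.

2 bars of 11/8 = 88 thirty-second notes.
Each duration in thirty-second notes: a full quarter-note triplet (3 notes) (three triplet quarters span one half) = 16; whole tied to half (whole + half) = 48; sixteenth = 2; dotted sixteenth note = 3; eighth = 4; thirty-second = 1; sixteenth note = 2; quarter = 8.
Total: 16 + 48 + 2 + 3 + 4 + 1 + 2 + 8 = 84.
Remaining: 88 − 84 = 4 thirty-second notes, which is a eighth note.

eighth note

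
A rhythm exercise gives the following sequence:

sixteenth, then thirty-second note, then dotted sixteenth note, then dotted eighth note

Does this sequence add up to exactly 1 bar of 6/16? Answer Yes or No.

One bar of 6/16 = 12 thirty-second notes.
Each duration in thirty-second notes: sixteenth = 2; thirty-second note = 1; dotted sixteenth note = 3; dotted eighth note = 6.
Sum: 2 + 1 + 3 + 6 = 12.
12 equals 12, so the answer is Yes.

Yes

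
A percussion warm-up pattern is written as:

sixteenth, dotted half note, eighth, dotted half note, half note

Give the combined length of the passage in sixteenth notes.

In sixteenth notes: sixteenth = 1; dotted half note = 12; eighth = 2; dotted half note = 12; half note = 8.
Adding: 1 + 12 + 2 + 12 + 8 = 35 sixteenth notes.

35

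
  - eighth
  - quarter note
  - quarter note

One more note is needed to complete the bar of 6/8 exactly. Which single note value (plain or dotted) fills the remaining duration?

eighth note

The bar of 6/8 = 6 eighth notes.
Each duration in eighth notes: eighth = 1; quarter note = 2; quarter note = 2.
Altogether 1 + 2 + 2 = 5.
Remaining: 6 − 5 = 1 eighth note, which is a eighth note.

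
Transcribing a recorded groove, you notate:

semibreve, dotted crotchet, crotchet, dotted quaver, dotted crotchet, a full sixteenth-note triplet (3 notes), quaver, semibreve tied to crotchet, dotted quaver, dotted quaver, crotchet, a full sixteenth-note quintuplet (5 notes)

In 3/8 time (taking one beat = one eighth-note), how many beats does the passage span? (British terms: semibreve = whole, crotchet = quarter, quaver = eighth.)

One eighth-note beat = 2 sixteenth notes.
Convert each value to sixteenth notes: semibreve = 16; dotted crotchet = 6; crotchet = 4; dotted quaver = 3; dotted crotchet = 6; a full sixteenth-note triplet (3 notes) (three triplet sixteenths span one eighth) = 2; quaver = 2; semibreve tied to crotchet (semibreve + crotchet) = 20; dotted quaver = 3; dotted quaver = 3; crotchet = 4; a full sixteenth-note quintuplet (5 notes) (five quintuplet sixteenths span one quarter) = 4.
Adding: 16 + 6 + 4 + 3 + 6 + 2 + 2 + 20 + 3 + 3 + 4 + 4 = 73.
73 ÷ 2 = 36.5 beats.

36.5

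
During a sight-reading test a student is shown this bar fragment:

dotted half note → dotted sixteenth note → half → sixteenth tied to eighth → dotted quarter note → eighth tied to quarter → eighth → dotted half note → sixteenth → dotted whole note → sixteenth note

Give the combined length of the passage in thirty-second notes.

Express everything in thirty-second notes: dotted half note = 24; dotted sixteenth note = 3; half = 16; sixteenth tied to eighth (sixteenth + eighth) = 6; dotted quarter note = 12; eighth tied to quarter (eighth + quarter) = 12; eighth = 4; dotted half note = 24; sixteenth = 2; dotted whole note = 48; sixteenth note = 2.
Altogether 24 + 3 + 16 + 6 + 12 + 12 + 4 + 24 + 2 + 48 + 2 = 153 thirty-second notes.

153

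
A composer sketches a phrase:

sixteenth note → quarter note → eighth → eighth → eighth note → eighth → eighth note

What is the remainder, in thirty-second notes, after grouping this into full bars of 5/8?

One bar of 5/8 = 10 sixteenth notes.
Working in sixteenth notes: sixteenth note = 1; quarter note = 4; eighth = 2; eighth = 2; eighth note = 2; eighth = 2; eighth note = 2.
Adding: 1 + 4 + 2 + 2 + 2 + 2 + 2 = 15.
15 ÷ 10 = 1 complete bar with 5 sixteenth notes remaining = 10 thirty-second notes.

10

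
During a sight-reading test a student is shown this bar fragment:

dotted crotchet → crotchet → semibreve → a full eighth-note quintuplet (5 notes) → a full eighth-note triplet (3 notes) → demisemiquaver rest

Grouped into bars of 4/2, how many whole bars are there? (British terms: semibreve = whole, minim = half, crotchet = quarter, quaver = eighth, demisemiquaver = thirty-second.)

One bar of 4/2 = 64 thirty-second notes.
In thirty-second notes: dotted crotchet = 12; crotchet = 8; semibreve = 32; a full eighth-note quintuplet (5 notes) (five quintuplet eighths span one half) = 16; a full eighth-note triplet (3 notes) (three triplet eighths span one quarter) = 8; demisemiquaver rest = 1.
Total: 12 + 8 + 32 + 16 + 8 + 1 = 77.
77 ÷ 64 = 1 complete bar with 13 left over.

1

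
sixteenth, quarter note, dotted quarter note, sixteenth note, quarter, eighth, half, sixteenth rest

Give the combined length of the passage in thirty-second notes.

54

Express everything in thirty-second notes: sixteenth = 2; quarter note = 8; dotted quarter note = 12; sixteenth note = 2; quarter = 8; eighth = 4; half = 16; sixteenth rest = 2.
Altogether 2 + 8 + 12 + 2 + 8 + 4 + 16 + 2 = 54 thirty-second notes.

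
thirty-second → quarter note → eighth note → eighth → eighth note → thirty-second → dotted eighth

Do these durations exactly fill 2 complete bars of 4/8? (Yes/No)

One bar of 4/8 = 16 thirty-second notes, so 2 bars = 32.
Working in thirty-second notes: thirty-second = 1; quarter note = 8; eighth note = 4; eighth = 4; eighth note = 4; thirty-second = 1; dotted eighth = 6.
Total: 1 + 8 + 4 + 4 + 4 + 1 + 6 = 28.
28 falls short of 32, so the answer is No.

No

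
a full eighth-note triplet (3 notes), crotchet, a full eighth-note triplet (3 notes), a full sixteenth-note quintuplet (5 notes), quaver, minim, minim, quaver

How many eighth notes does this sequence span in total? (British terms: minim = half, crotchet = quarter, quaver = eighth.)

18

Express everything in eighth notes: a full eighth-note triplet (3 notes) (three triplet eighths span one quarter) = 2; crotchet = 2; a full eighth-note triplet (3 notes) (three triplet eighths span one quarter) = 2; a full sixteenth-note quintuplet (5 notes) (five quintuplet sixteenths span one quarter) = 2; quaver = 1; minim = 4; minim = 4; quaver = 1.
Total: 2 + 2 + 2 + 2 + 1 + 4 + 4 + 1 = 18 eighth notes.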